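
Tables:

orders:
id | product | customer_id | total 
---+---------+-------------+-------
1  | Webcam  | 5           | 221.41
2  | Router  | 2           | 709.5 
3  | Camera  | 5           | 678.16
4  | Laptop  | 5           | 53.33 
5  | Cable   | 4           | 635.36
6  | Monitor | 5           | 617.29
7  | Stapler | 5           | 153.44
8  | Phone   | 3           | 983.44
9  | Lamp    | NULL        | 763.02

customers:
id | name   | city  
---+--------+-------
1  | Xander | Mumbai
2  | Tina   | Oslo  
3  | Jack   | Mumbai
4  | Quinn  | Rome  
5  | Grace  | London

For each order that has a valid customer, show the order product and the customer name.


INNER JOIN keeps only orders rows whose customer_id matches an id in customers. Walk through each order:
  - order 1 (Webcam): customer_id=5 -> matches Grace
  - order 2 (Router): customer_id=2 -> matches Tina
  - order 3 (Camera): customer_id=5 -> matches Grace
  - order 4 (Laptop): customer_id=5 -> matches Grace
  - order 5 (Cable): customer_id=4 -> matches Quinn
  - order 6 (Monitor): customer_id=5 -> matches Grace
  - order 7 (Stapler): customer_id=5 -> matches Grace
  - order 8 (Phone): customer_id=3 -> matches Jack
  - order 9 (Lamp): customer_id=NULL, no match -> dropped
So 1 of 9 rows is dropped.

SQL:
SELECT a.product, b.name AS customer
FROM orders a
INNER JOIN customers b ON a.customer_id = b.id

Result:
product | customer
--------+---------
Webcam  | Grace   
Router  | Tina    
Camera  | Grace   
Laptop  | Grace   
Cable   | Quinn   
Monitor | Grace   
Stapler | Grace   
Phone   | Jack    


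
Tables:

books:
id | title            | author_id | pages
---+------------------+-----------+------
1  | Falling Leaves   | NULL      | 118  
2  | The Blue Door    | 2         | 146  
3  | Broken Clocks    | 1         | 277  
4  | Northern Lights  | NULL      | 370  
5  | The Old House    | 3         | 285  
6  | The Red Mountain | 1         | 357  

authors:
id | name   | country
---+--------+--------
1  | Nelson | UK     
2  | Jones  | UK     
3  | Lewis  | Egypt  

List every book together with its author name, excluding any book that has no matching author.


INNER JOIN keeps only books rows whose author_id matches an id in authors. Walk through each book:
  - book 1 (Falling Leaves): author_id=NULL, no match -> dropped
  - book 2 (The Blue Door): author_id=2 -> matches Jones
  - book 3 (Broken Clocks): author_id=1 -> matches Nelson
  - book 4 (Northern Lights): author_id=NULL, no match -> dropped
  - book 5 (The Old House): author_id=3 -> matches Lewis
  - book 6 (The Red Mountain): author_id=1 -> matches Nelson
So 2 of 6 rows are dropped.

SQL:
SELECT a.title, b.name AS author
FROM books a
INNER JOIN authors b ON a.author_id = b.id

Result:
title            | author
-----------------+-------
The Blue Door    | Jones 
Broken Clocks    | Nelson
The Old House    | Lewis 
The Red Mountain | Nelson


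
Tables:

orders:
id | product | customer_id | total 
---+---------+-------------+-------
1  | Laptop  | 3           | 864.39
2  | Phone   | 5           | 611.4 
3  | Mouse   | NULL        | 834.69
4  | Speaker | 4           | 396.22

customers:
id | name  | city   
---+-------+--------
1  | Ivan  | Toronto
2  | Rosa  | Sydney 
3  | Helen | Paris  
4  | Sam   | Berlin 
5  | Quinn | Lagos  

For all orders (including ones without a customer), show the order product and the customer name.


LEFT JOIN keeps every row from orders (the left table); where customer_id has no match in customers, the customer columns become NULL. Walk through each order:
  - order 1 (Laptop): customer_id=3 -> matches Helen
  - order 2 (Phone): customer_id=5 -> matches Quinn
  - order 3 (Mouse): customer_id=NULL, no match -> kept with NULL
  - order 4 (Speaker): customer_id=4 -> matches Sam
All 4 rows appear; 1 has NULL customer.

SQL:
SELECT a.product, b.name AS customer
FROM orders a
LEFT JOIN customers b ON a.customer_id = b.id

Result:
product | customer
--------+---------
Laptop  | Helen   
Phone   | Quinn   
Mouse   | NULL    
Speaker | Sam     


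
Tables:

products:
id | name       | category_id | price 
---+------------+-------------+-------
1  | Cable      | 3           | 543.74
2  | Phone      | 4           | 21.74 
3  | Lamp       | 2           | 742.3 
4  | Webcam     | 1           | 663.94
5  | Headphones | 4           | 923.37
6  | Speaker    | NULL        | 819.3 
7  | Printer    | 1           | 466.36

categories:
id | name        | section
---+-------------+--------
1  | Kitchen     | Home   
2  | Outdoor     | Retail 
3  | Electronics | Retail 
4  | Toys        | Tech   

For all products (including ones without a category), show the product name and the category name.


LEFT JOIN keeps every row from products (the left table); where category_id has no match in categories, the category columns become NULL. Walk through each product:
  - product 1 (Cable): category_id=3 -> matches Electronics
  - product 2 (Phone): category_id=4 -> matches Toys
  - product 3 (Lamp): category_id=2 -> matches Outdoor
  - product 4 (Webcam): category_id=1 -> matches Kitchen
  - product 5 (Headphones): category_id=4 -> matches Toys
  - product 6 (Speaker): category_id=NULL, no match -> kept with NULL
  - product 7 (Printer): category_id=1 -> matches Kitchen
All 7 rows appear; 1 has NULL category.

SQL:
SELECT a.name, b.name AS category
FROM products a
LEFT JOIN categories b ON a.category_id = b.id

Result:
name       | category   
-----------+------------
Cable      | Electronics
Phone      | Toys       
Lamp       | Outdoor    
Webcam     | Kitchen    
Headphones | Toys       
Speaker    | NULL       
Printer    | Kitchen    


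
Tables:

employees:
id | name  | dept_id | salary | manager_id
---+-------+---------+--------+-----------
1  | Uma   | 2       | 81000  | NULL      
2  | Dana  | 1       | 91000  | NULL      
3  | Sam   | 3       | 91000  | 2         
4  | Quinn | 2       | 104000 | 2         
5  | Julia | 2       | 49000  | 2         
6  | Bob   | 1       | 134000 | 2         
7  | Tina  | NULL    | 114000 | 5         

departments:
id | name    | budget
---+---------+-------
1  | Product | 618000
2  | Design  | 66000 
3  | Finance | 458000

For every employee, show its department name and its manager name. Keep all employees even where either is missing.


Two LEFT JOINs from the same base table employees: one to departments via dept_id, one to employees itself via manager_id. Both are LEFT so every employee is preserved.
Match against departments:
  - employee 1 (Uma): dept_id=2 -> matches Design
  - employee 2 (Dana): dept_id=1 -> matches Product
  - employee 3 (Sam): dept_id=3 -> matches Finance
  - employee 4 (Quinn): dept_id=2 -> matches Design
  - employee 5 (Julia): dept_id=2 -> matches Design
  - employee 6 (Bob): dept_id=1 -> matches Product
  - employee 7 (Tina): dept_id=NULL, no match -> kept with NULL
Match against employees (self):
  - employee 1 (Uma): manager_id=NULL -> NULL
  - employee 2 (Dana): manager_id=NULL -> NULL
  - employee 3 (Sam): manager_id=2 -> Dana
  - employee 4 (Quinn): manager_id=2 -> Dana
  - employee 5 (Julia): manager_id=2 -> Dana
  - employee 6 (Bob): manager_id=2 -> Dana
  - employee 7 (Tina): manager_id=5 -> Julia

SQL:
SELECT a.name, b.name AS department, c.name AS manager
FROM employees a
LEFT JOIN departments b ON a.dept_id = b.id
LEFT JOIN employees c ON a.manager_id = c.id

Result:
name  | department | manager
------+------------+--------
Uma   | Design     | NULL   
Dana  | Product    | NULL   
Sam   | Finance    | Dana   
Quinn | Design     | Dana   
Julia | Design     | Dana   
Bob   | Product    | Dana   
Tina  | NULL       | Julia  


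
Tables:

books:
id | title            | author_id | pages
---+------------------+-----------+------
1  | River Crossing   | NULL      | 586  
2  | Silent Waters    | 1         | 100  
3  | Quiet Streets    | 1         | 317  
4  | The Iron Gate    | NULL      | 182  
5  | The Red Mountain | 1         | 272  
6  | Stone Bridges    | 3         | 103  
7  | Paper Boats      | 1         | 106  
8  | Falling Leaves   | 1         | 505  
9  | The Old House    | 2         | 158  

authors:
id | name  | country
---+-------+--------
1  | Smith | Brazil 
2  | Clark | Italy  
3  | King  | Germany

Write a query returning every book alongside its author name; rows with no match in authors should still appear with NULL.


LEFT JOIN keeps every row from books (the left table); where author_id has no match in authors, the author columns become NULL. Walk through each book:
  - book 1 (River Crossing): author_id=NULL, no match -> kept with NULL
  - book 2 (Silent Waters): author_id=1 -> matches Smith
  - book 3 (Quiet Streets): author_id=1 -> matches Smith
  - book 4 (The Iron Gate): author_id=NULL, no match -> kept with NULL
  - book 5 (The Red Mountain): author_id=1 -> matches Smith
  - book 6 (Stone Bridges): author_id=3 -> matches King
  - book 7 (Paper Boats): author_id=1 -> matches Smith
  - book 8 (Falling Leaves): author_id=1 -> matches Smith
  - book 9 (The Old House): author_id=2 -> matches Clark
All 9 rows appear; 2 have NULL author.

SQL:
SELECT a.title, b.name AS author
FROM books a
LEFT JOIN authors b ON a.author_id = b.id

Result:
title            | author
-----------------+-------
River Crossing   | NULL  
Silent Waters    | Smith 
Quiet Streets    | Smith 
The Iron Gate    | NULL  
The Red Mountain | Smith 
Stone Bridges    | King  
Paper Boats      | Smith 
Falling Leaves   | Smith 
The Old House    | Clark 


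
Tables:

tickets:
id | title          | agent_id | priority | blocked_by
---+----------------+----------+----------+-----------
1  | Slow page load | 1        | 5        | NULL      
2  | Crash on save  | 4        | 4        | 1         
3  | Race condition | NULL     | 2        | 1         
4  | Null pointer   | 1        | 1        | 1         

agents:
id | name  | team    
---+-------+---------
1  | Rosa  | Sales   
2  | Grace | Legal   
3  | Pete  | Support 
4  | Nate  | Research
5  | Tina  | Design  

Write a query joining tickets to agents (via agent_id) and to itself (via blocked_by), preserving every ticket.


Two LEFT JOINs from the same base table tickets: one to agents via agent_id, one to tickets itself via blocked_by. Both are LEFT so every ticket is preserved.
Match against agents:
  - ticket 1 (Slow page load): agent_id=1 -> matches Rosa
  - ticket 2 (Crash on save): agent_id=4 -> matches Nate
  - ticket 3 (Race condition): agent_id=NULL, no match -> kept with NULL
  - ticket 4 (Null pointer): agent_id=1 -> matches Rosa
Match against tickets (self):
  - ticket 1 (Slow page load): blocked_by=NULL -> NULL
  - ticket 2 (Crash on save): blocked_by=1 -> Slow page load
  - ticket 3 (Race condition): blocked_by=1 -> Slow page load
  - ticket 4 (Null pointer): blocked_by=1 -> Slow page load

SQL:
SELECT a.title, b.name AS agent, c.title AS blocked_by
FROM tickets a
LEFT JOIN agents b ON a.agent_id = b.id
LEFT JOIN tickets c ON a.blocked_by = c.id

Result:
title          | agent | blocked_by    
---------------+-------+---------------
Slow page load | Rosa  | NULL          
Crash on save  | Nate  | Slow page load
Race condition | NULL  | Slow page load
Null pointer   | Rosa  | Slow page load


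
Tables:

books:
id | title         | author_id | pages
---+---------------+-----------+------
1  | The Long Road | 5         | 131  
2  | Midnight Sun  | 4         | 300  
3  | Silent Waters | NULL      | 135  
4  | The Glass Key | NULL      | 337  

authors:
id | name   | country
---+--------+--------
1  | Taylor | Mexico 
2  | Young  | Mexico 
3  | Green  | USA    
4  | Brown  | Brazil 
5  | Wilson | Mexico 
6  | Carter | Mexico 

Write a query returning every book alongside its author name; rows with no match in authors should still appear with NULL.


LEFT JOIN keeps every row from books (the left table); where author_id has no match in authors, the author columns become NULL. Walk through each book:
  - book 1 (The Long Road): author_id=5 -> matches Wilson
  - book 2 (Midnight Sun): author_id=4 -> matches Brown
  - book 3 (Silent Waters): author_id=NULL, no match -> kept with NULL
  - book 4 (The Glass Key): author_id=NULL, no match -> kept with NULL
All 4 rows appear; 2 have NULL author.

SQL:
SELECT a.title, b.name AS author
FROM books a
LEFT JOIN authors b ON a.author_id = b.id

Result:
title         | author
--------------+-------
The Long Road | Wilson
Midnight Sun  | Brown 
Silent Waters | NULL  
The Glass Key | NULL  


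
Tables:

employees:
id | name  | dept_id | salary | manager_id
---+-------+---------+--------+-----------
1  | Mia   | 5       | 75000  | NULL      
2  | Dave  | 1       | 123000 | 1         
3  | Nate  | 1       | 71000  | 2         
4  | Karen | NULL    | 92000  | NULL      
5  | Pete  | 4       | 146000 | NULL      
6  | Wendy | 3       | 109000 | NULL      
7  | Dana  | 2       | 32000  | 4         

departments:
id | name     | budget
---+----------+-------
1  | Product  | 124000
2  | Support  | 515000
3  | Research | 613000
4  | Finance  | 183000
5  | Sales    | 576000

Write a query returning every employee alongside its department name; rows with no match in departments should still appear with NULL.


LEFT JOIN keeps every row from employees (the left table); where dept_id has no match in departments, the department columns become NULL. Walk through each employee:
  - employee 1 (Mia): dept_id=5 -> matches Sales
  - employee 2 (Dave): dept_id=1 -> matches Product
  - employee 3 (Nate): dept_id=1 -> matches Product
  - employee 4 (Karen): dept_id=NULL, no match -> kept with NULL
  - employee 5 (Pete): dept_id=4 -> matches Finance
  - employee 6 (Wendy): dept_id=3 -> matches Research
  - employee 7 (Dana): dept_id=2 -> matches Support
All 7 rows appear; 1 has NULL department.

SQL:
SELECT a.name, b.name AS department
FROM employees a
LEFT JOIN departments b ON a.dept_id = b.id

Result:
name  | department
------+-----------
Mia   | Sales     
Dave  | Product   
Nate  | Product   
Karen | NULL      
Pete  | Finance   
Wendy | Research  
Dana  | Support   


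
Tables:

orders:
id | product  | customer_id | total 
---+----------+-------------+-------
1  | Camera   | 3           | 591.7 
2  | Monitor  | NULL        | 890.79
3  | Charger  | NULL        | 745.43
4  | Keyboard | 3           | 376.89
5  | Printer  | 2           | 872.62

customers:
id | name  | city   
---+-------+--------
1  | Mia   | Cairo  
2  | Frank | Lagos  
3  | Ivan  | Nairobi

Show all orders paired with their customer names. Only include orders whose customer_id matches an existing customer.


INNER JOIN keeps only orders rows whose customer_id matches an id in customers. Walk through each order:
  - order 1 (Camera): customer_id=3 -> matches Ivan
  - order 2 (Monitor): customer_id=NULL, no match -> dropped
  - order 3 (Charger): customer_id=NULL, no match -> dropped
  - order 4 (Keyboard): customer_id=3 -> matches Ivan
  - order 5 (Printer): customer_id=2 -> matches Frank
So 2 of 5 rows are dropped.

SQL:
SELECT a.product, b.name AS customer
FROM orders a
INNER JOIN customers b ON a.customer_id = b.id

Result:
product  | customer
---------+---------
Camera   | Ivan    
Keyboard | Ivan    
Printer  | Frank   


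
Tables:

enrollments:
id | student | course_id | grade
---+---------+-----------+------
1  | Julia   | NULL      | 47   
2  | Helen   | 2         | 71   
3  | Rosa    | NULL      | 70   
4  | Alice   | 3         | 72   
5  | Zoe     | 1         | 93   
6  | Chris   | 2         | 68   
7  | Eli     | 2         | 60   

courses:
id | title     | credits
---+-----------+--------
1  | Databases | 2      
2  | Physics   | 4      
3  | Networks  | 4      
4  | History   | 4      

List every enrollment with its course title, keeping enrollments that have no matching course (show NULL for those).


LEFT JOIN keeps every row from enrollments (the left table); where course_id has no match in courses, the course columns become NULL. Walk through each enrollment:
  - enrollment 1 (Julia): course_id=NULL, no match -> kept with NULL
  - enrollment 2 (Helen): course_id=2 -> matches Physics
  - enrollment 3 (Rosa): course_id=NULL, no match -> kept with NULL
  - enrollment 4 (Alice): course_id=3 -> matches Networks
  - enrollment 5 (Zoe): course_id=1 -> matches Databases
  - enrollment 6 (Chris): course_id=2 -> matches Physics
  - enrollment 7 (Eli): course_id=2 -> matches Physics
All 7 rows appear; 2 have NULL course.

SQL:
SELECT a.student, b.title AS course
FROM enrollments a
LEFT JOIN courses b ON a.course_id = b.id

Result:
student | course   
--------+----------
Julia   | NULL     
Helen   | Physics  
Rosa    | NULL     
Alice   | Networks 
Zoe     | Databases
Chris   | Physics  
Eli     | Physics  


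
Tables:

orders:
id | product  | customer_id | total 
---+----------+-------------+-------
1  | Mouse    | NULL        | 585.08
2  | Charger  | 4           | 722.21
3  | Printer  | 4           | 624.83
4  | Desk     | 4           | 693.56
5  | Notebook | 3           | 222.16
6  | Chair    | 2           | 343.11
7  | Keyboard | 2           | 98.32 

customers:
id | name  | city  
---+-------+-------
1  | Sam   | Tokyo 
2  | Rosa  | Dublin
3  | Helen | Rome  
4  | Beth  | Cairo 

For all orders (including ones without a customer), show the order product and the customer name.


LEFT JOIN keeps every row from orders (the left table); where customer_id has no match in customers, the customer columns become NULL. Walk through each order:
  - order 1 (Mouse): customer_id=NULL, no match -> kept with NULL
  - order 2 (Charger): customer_id=4 -> matches Beth
  - order 3 (Printer): customer_id=4 -> matches Beth
  - order 4 (Desk): customer_id=4 -> matches Beth
  - order 5 (Notebook): customer_id=3 -> matches Helen
  - order 6 (Chair): customer_id=2 -> matches Rosa
  - order 7 (Keyboard): customer_id=2 -> matches Rosa
All 7 rows appear; 1 has NULL customer.

SQL:
SELECT a.product, b.name AS customer
FROM orders a
LEFT JOIN customers b ON a.customer_id = b.id

Result:
product  | customer
---------+---------
Mouse    | NULL    
Charger  | Beth    
Printer  | Beth    
Desk     | Beth    
Notebook | Helen   
Chair    | Rosa    
Keyboard | Rosa    


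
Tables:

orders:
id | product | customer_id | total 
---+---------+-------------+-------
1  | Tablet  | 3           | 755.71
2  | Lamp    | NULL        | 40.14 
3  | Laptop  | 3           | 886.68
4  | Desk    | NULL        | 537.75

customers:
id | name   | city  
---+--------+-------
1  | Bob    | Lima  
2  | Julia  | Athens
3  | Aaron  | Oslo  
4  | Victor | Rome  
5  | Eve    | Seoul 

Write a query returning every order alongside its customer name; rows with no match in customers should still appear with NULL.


LEFT JOIN keeps every row from orders (the left table); where customer_id has no match in customers, the customer columns become NULL. Walk through each order:
  - order 1 (Tablet): customer_id=3 -> matches Aaron
  - order 2 (Lamp): customer_id=NULL, no match -> kept with NULL
  - order 3 (Laptop): customer_id=3 -> matches Aaron
  - order 4 (Desk): customer_id=NULL, no match -> kept with NULL
All 4 rows appear; 2 have NULL customer.

SQL:
SELECT a.product, b.name AS customer
FROM orders a
LEFT JOIN customers b ON a.customer_id = b.id

Result:
product | customer
--------+---------
Tablet  | Aaron   
Lamp    | NULL    
Laptop  | Aaron   
Desk    | NULL    


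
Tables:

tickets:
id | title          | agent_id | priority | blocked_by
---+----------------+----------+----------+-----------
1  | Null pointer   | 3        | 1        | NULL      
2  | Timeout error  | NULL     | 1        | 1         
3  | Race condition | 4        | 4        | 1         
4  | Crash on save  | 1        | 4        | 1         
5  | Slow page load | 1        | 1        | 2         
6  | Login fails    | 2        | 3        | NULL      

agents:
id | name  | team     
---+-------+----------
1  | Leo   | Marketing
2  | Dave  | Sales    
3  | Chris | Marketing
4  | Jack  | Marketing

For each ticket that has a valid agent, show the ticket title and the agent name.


INNER JOIN keeps only tickets rows whose agent_id matches an id in agents. Walk through each ticket:
  - ticket 1 (Null pointer): agent_id=3 -> matches Chris
  - ticket 2 (Timeout error): agent_id=NULL, no match -> dropped
  - ticket 3 (Race condition): agent_id=4 -> matches Jack
  - ticket 4 (Crash on save): agent_id=1 -> matches Leo
  - ticket 5 (Slow page load): agent_id=1 -> matches Leo
  - ticket 6 (Login fails): agent_id=2 -> matches Dave
So 1 of 6 rows is dropped.

SQL:
SELECT a.title, b.name AS agent
FROM tickets a
INNER JOIN agents b ON a.agent_id = b.id

Result:
title          | agent
---------------+------
Null pointer   | Chris
Race condition | Jack 
Crash on save  | Leo  
Slow page load | Leo  
Login fails    | Dave 


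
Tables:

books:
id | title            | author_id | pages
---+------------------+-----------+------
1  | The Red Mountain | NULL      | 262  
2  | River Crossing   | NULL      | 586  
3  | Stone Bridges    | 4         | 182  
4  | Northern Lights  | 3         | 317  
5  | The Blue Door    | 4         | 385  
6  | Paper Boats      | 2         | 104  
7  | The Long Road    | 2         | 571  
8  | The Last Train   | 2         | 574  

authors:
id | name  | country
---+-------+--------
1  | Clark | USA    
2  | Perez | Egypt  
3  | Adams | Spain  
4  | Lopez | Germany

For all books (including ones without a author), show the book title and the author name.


LEFT JOIN keeps every row from books (the left table); where author_id has no match in authors, the author columns become NULL. Walk through each book:
  - book 1 (The Red Mountain): author_id=NULL, no match -> kept with NULL
  - book 2 (River Crossing): author_id=NULL, no match -> kept with NULL
  - book 3 (Stone Bridges): author_id=4 -> matches Lopez
  - book 4 (Northern Lights): author_id=3 -> matches Adams
  - book 5 (The Blue Door): author_id=4 -> matches Lopez
  - book 6 (Paper Boats): author_id=2 -> matches Perez
  - book 7 (The Long Road): author_id=2 -> matches Perez
  - book 8 (The Last Train): author_id=2 -> matches Perez
All 8 rows appear; 2 have NULL author.

SQL:
SELECT a.title, b.name AS author
FROM books a
LEFT JOIN authors b ON a.author_id = b.id

Result:
title            | author
-----------------+-------
The Red Mountain | NULL  
River Crossing   | NULL  
Stone Bridges    | Lopez 
Northern Lights  | Adams 
The Blue Door    | Lopez 
Paper Boats      | Perez 
The Long Road    | Perez 
The Last Train   | Perez 


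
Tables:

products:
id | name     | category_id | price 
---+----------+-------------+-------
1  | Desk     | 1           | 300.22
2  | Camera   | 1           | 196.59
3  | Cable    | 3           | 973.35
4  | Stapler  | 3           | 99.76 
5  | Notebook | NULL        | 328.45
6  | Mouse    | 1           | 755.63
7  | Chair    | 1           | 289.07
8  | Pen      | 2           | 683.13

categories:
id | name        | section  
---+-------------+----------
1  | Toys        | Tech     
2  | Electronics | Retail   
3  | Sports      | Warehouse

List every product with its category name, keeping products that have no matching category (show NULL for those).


LEFT JOIN keeps every row from products (the left table); where category_id has no match in categories, the category columns become NULL. Walk through each product:
  - product 1 (Desk): category_id=1 -> matches Toys
  - product 2 (Camera): category_id=1 -> matches Toys
  - product 3 (Cable): category_id=3 -> matches Sports
  - product 4 (Stapler): category_id=3 -> matches Sports
  - product 5 (Notebook): category_id=NULL, no match -> kept with NULL
  - product 6 (Mouse): category_id=1 -> matches Toys
  - product 7 (Chair): category_id=1 -> matches Toys
  - product 8 (Pen): category_id=2 -> matches Electronics
All 8 rows appear; 1 has NULL category.

SQL:
SELECT a.name, b.name AS category
FROM products a
LEFT JOIN categories b ON a.category_id = b.id

Result:
name     | category   
---------+------------
Desk     | Toys       
Camera   | Toys       
Cable    | Sports     
Stapler  | Sports     
Notebook | NULL       
Mouse    | Toys       
Chair    | Toys       
Pen      | Electronics


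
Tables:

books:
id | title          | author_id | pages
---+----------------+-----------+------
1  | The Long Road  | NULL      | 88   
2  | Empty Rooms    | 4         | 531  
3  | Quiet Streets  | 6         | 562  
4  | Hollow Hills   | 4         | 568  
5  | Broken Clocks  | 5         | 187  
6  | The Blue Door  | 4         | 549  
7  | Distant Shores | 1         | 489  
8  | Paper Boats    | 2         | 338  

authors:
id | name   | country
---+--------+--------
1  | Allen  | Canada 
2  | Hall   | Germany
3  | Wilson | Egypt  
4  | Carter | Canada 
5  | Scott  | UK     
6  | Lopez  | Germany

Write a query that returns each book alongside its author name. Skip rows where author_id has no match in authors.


INNER JOIN keeps only books rows whose author_id matches an id in authors. Walk through each book:
  - book 1 (The Long Road): author_id=NULL, no match -> dropped
  - book 2 (Empty Rooms): author_id=4 -> matches Carter
  - book 3 (Quiet Streets): author_id=6 -> matches Lopez
  - book 4 (Hollow Hills): author_id=4 -> matches Carter
  - book 5 (Broken Clocks): author_id=5 -> matches Scott
  - book 6 (The Blue Door): author_id=4 -> matches Carter
  - book 7 (Distant Shores): author_id=1 -> matches Allen
  - book 8 (Paper Boats): author_id=2 -> matches Hall
So 1 of 8 rows is dropped.

SQL:
SELECT a.title, b.name AS author
FROM books a
INNER JOIN authors b ON a.author_id = b.id

Result:
title          | author
---------------+-------
Empty Rooms    | Carter
Quiet Streets  | Lopez 
Hollow Hills   | Carter
Broken Clocks  | Scott 
The Blue Door  | Carter
Distant Shores | Allen 
Paper Boats    | Hall  


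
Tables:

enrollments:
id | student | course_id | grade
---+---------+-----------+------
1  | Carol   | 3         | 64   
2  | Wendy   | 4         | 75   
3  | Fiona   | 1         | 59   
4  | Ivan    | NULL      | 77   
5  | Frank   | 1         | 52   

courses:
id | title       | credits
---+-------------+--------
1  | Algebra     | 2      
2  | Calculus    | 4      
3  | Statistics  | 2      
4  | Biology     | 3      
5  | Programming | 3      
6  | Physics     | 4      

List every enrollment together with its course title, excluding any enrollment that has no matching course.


INNER JOIN keeps only enrollments rows whose course_id matches an id in courses. Walk through each enrollment:
  - enrollment 1 (Carol): course_id=3 -> matches Statistics
  - enrollment 2 (Wendy): course_id=4 -> matches Biology
  - enrollment 3 (Fiona): course_id=1 -> matches Algebra
  - enrollment 4 (Ivan): course_id=NULL, no match -> dropped
  - enrollment 5 (Frank): course_id=1 -> matches Algebra
So 1 of 5 rows is dropped.

SQL:
SELECT a.student, b.title AS course
FROM enrollments a
INNER JOIN courses b ON a.course_id = b.id

Result:
student | course    
--------+-----------
Carol   | Statistics
Wendy   | Biology   
Fiona   | Algebra   
Frank   | Algebra   


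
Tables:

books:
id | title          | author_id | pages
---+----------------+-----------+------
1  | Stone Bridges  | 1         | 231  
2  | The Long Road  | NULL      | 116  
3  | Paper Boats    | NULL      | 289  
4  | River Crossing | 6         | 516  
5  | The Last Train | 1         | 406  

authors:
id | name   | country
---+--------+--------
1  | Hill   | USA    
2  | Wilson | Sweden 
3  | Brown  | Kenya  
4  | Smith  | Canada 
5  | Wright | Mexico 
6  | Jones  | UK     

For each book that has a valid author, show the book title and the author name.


INNER JOIN keeps only books rows whose author_id matches an id in authors. Walk through each book:
  - book 1 (Stone Bridges): author_id=1 -> matches Hill
  - book 2 (The Long Road): author_id=NULL, no match -> dropped
  - book 3 (Paper Boats): author_id=NULL, no match -> dropped
  - book 4 (River Crossing): author_id=6 -> matches Jones
  - book 5 (The Last Train): author_id=1 -> matches Hill
So 2 of 5 rows are dropped.

SQL:
SELECT a.title, b.name AS author
FROM books a
INNER JOIN authors b ON a.author_id = b.id

Result:
title          | author
---------------+-------
Stone Bridges  | Hill  
River Crossing | Jones 
The Last Train | Hill  


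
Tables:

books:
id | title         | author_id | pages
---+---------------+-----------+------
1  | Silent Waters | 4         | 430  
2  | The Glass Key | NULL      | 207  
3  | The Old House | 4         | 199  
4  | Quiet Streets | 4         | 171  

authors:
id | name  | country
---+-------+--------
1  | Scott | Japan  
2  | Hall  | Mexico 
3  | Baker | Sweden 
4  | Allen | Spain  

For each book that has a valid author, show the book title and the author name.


INNER JOIN keeps only books rows whose author_id matches an id in authors. Walk through each book:
  - book 1 (Silent Waters): author_id=4 -> matches Allen
  - book 2 (The Glass Key): author_id=NULL, no match -> dropped
  - book 3 (The Old House): author_id=4 -> matches Allen
  - book 4 (Quiet Streets): author_id=4 -> matches Allen
So 1 of 4 rows is dropped.

SQL:
SELECT a.title, b.name AS author
FROM books a
INNER JOIN authors b ON a.author_id = b.id

Result:
title         | author
--------------+-------
Silent Waters | Allen 
The Old House | Allen 
Quiet Streets | Allen 


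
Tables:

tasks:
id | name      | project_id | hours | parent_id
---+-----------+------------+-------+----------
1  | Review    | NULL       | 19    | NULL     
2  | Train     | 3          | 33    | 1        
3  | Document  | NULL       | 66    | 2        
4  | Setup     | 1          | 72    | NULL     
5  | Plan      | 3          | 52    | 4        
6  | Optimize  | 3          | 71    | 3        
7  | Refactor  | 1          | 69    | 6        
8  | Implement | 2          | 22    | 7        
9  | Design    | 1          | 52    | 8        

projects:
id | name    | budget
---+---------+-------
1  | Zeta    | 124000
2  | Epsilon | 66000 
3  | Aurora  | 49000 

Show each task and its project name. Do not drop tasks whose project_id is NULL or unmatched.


LEFT JOIN keeps every row from tasks (the left table); where project_id has no match in projects, the project columns become NULL. Walk through each task:
  - task 1 (Review): project_id=NULL, no match -> kept with NULL
  - task 2 (Train): project_id=3 -> matches Aurora
  - task 3 (Document): project_id=NULL, no match -> kept with NULL
  - task 4 (Setup): project_id=1 -> matches Zeta
  - task 5 (Plan): project_id=3 -> matches Aurora
  - task 6 (Optimize): project_id=3 -> matches Aurora
  - task 7 (Refactor): project_id=1 -> matches Zeta
  - task 8 (Implement): project_id=2 -> matches Epsilon
  - task 9 (Design): project_id=1 -> matches Zeta
All 9 rows appear; 2 have NULL project.

SQL:
SELECT a.name, b.name AS project
FROM tasks a
LEFT JOIN projects b ON a.project_id = b.id

Result:
name      | project
----------+--------
Review    | NULL   
Train     | Aurora 
Document  | NULL   
Setup     | Zeta   
Plan      | Aurora 
Optimize  | Aurora 
Refactor  | Zeta   
Implement | Epsilon
Design    | Zeta   


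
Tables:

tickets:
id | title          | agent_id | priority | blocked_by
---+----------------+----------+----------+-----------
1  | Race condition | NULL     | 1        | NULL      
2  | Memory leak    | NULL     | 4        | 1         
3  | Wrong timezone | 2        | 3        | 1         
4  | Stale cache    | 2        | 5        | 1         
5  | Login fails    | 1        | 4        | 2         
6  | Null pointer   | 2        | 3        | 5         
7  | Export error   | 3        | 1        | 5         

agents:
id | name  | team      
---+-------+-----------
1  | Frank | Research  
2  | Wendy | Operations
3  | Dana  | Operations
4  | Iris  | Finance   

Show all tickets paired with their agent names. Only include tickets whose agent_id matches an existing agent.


INNER JOIN keeps only tickets rows whose agent_id matches an id in agents. Walk through each ticket:
  - ticket 1 (Race condition): agent_id=NULL, no match -> dropped
  - ticket 2 (Memory leak): agent_id=NULL, no match -> dropped
  - ticket 3 (Wrong timezone): agent_id=2 -> matches Wendy
  - ticket 4 (Stale cache): agent_id=2 -> matches Wendy
  - ticket 5 (Login fails): agent_id=1 -> matches Frank
  - ticket 6 (Null pointer): agent_id=2 -> matches Wendy
  - ticket 7 (Export error): agent_id=3 -> matches Dana
So 2 of 7 rows are dropped.

SQL:
SELECT a.title, b.name AS agent
FROM tickets a
INNER JOIN agents b ON a.agent_id = b.id

Result:
title          | agent
---------------+------
Wrong timezone | Wendy
Stale cache    | Wendy
Login fails    | Frank
Null pointer   | Wendy
Export error   | Dana 


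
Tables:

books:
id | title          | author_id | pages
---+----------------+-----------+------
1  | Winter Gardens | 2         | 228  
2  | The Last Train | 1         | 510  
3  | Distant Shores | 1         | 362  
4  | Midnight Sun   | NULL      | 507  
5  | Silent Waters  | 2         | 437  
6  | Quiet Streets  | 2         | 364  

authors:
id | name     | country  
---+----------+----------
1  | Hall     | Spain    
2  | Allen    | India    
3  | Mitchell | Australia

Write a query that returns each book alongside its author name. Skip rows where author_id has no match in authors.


INNER JOIN keeps only books rows whose author_id matches an id in authors. Walk through each book:
  - book 1 (Winter Gardens): author_id=2 -> matches Allen
  - book 2 (The Last Train): author_id=1 -> matches Hall
  - book 3 (Distant Shores): author_id=1 -> matches Hall
  - book 4 (Midnight Sun): author_id=NULL, no match -> dropped
  - book 5 (Silent Waters): author_id=2 -> matches Allen
  - book 6 (Quiet Streets): author_id=2 -> matches Allen
So 1 of 6 rows is dropped.

SQL:
SELECT a.title, b.name AS author
FROM books a
INNER JOIN authors b ON a.author_id = b.id

Result:
title          | author
---------------+-------
Winter Gardens | Allen 
The Last Train | Hall  
Distant Shores | Hall  
Silent Waters  | Allen 
Quiet Streets  | Allen 


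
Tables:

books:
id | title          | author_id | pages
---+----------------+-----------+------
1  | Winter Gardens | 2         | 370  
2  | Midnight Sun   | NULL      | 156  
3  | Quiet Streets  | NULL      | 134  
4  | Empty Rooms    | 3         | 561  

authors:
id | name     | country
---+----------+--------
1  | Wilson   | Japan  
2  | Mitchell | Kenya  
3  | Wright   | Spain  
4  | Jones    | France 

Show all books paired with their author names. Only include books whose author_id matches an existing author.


INNER JOIN keeps only books rows whose author_id matches an id in authors. Walk through each book:
  - book 1 (Winter Gardens): author_id=2 -> matches Mitchell
  - book 2 (Midnight Sun): author_id=NULL, no match -> dropped
  - book 3 (Quiet Streets): author_id=NULL, no match -> dropped
  - book 4 (Empty Rooms): author_id=3 -> matches Wright
So 2 of 4 rows are dropped.

SQL:
SELECT a.title, b.name AS author
FROM books a
INNER JOIN authors b ON a.author_id = b.id

Result:
title          | author  
---------------+---------
Winter Gardens | Mitchell
Empty Rooms    | Wright  


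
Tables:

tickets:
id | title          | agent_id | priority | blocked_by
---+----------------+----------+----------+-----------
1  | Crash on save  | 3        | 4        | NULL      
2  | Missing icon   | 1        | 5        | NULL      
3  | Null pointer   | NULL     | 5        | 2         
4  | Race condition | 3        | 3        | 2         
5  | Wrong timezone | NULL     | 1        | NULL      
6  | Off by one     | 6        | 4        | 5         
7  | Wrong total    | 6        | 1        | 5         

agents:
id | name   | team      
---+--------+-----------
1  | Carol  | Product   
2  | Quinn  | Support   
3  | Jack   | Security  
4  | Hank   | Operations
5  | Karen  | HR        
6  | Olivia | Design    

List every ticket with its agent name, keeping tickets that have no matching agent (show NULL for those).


LEFT JOIN keeps every row from tickets (the left table); where agent_id has no match in agents, the agent columns become NULL. Walk through each ticket:
  - ticket 1 (Crash on save): agent_id=3 -> matches Jack
  - ticket 2 (Missing icon): agent_id=1 -> matches Carol
  - ticket 3 (Null pointer): agent_id=NULL, no match -> kept with NULL
  - ticket 4 (Race condition): agent_id=3 -> matches Jack
  - ticket 5 (Wrong timezone): agent_id=NULL, no match -> kept with NULL
  - ticket 6 (Off by one): agent_id=6 -> matches Olivia
  - ticket 7 (Wrong total): agent_id=6 -> matches Olivia
All 7 rows appear; 2 have NULL agent.

SQL:
SELECT a.title, b.name AS agent
FROM tickets a
LEFT JOIN agents b ON a.agent_id = b.id

Result:
title          | agent 
---------------+-------
Crash on save  | Jack  
Missing icon   | Carol 
Null pointer   | NULL  
Race condition | Jack  
Wrong timezone | NULL  
Off by one     | Olivia
Wrong total    | Olivia


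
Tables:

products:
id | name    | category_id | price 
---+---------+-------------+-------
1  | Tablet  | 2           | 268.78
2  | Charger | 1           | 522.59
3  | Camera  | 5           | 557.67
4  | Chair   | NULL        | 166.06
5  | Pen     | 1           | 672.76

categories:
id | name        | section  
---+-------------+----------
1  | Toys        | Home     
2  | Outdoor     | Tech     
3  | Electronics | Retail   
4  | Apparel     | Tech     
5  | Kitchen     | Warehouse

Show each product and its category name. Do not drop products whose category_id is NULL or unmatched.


LEFT JOIN keeps every row from products (the left table); where category_id has no match in categories, the category columns become NULL. Walk through each product:
  - product 1 (Tablet): category_id=2 -> matches Outdoor
  - product 2 (Charger): category_id=1 -> matches Toys
  - product 3 (Camera): category_id=5 -> matches Kitchen
  - product 4 (Chair): category_id=NULL, no match -> kept with NULL
  - product 5 (Pen): category_id=1 -> matches Toys
All 5 rows appear; 1 has NULL category.

SQL:
SELECT a.name, b.name AS category
FROM products a
LEFT JOIN categories b ON a.category_id = b.id

Result:
name    | category
--------+---------
Tablet  | Outdoor 
Charger | Toys    
Camera  | Kitchen 
Chair   | NULL    
Pen     | Toys    


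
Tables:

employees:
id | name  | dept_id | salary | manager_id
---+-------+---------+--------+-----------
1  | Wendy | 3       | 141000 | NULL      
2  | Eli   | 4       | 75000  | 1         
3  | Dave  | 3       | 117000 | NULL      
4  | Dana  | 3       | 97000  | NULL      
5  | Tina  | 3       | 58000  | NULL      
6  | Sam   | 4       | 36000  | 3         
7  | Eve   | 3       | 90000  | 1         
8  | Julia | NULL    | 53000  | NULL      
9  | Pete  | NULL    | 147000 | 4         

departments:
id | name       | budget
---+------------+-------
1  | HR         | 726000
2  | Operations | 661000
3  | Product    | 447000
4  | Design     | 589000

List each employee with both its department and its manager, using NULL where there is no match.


Two LEFT JOINs from the same base table employees: one to departments via dept_id, one to employees itself via manager_id. Both are LEFT so every employee is preserved.
Match against departments:
  - employee 1 (Wendy): dept_id=3 -> matches Product
  - employee 2 (Eli): dept_id=4 -> matches Design
  - employee 3 (Dave): dept_id=3 -> matches Product
  - employee 4 (Dana): dept_id=3 -> matches Product
  - employee 5 (Tina): dept_id=3 -> matches Product
  - employee 6 (Sam): dept_id=4 -> matches Design
  - employee 7 (Eve): dept_id=3 -> matches Product
  - employee 8 (Julia): dept_id=NULL, no match -> kept with NULL
  - employee 9 (Pete): dept_id=NULL, no match -> kept with NULL
Match against employees (self):
  - employee 1 (Wendy): manager_id=NULL -> NULL
  - employee 2 (Eli): manager_id=1 -> Wendy
  - employee 3 (Dave): manager_id=NULL -> NULL
  - employee 4 (Dana): manager_id=NULL -> NULL
  - employee 5 (Tina): manager_id=NULL -> NULL
  - employee 6 (Sam): manager_id=3 -> Dave
  - employee 7 (Eve): manager_id=1 -> Wendy
  - employee 8 (Julia): manager_id=NULL -> NULL
  - employee 9 (Pete): manager_id=4 -> Dana

SQL:
SELECT a.name, b.name AS department, c.name AS manager
FROM employees a
LEFT JOIN departments b ON a.dept_id = b.id
LEFT JOIN employees c ON a.manager_id = c.id

Result:
name  | department | manager
------+------------+--------
Wendy | Product    | NULL   
Eli   | Design     | Wendy  
Dave  | Product    | NULL   
Dana  | Product    | NULL   
Tina  | Product    | NULL   
Sam   | Design     | Dave   
Eve   | Product    | Wendy  
Julia | NULL       | NULL   
Pete  | NULL       | Dana   
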